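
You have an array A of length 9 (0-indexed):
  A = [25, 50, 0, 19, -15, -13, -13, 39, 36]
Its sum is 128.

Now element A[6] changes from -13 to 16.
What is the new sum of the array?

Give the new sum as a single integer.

Answer: 157

Derivation:
Old value at index 6: -13
New value at index 6: 16
Delta = 16 - -13 = 29
New sum = old_sum + delta = 128 + (29) = 157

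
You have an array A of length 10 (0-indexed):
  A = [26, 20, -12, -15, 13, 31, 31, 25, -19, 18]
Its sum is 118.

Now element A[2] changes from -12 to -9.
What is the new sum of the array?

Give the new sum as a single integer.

Old value at index 2: -12
New value at index 2: -9
Delta = -9 - -12 = 3
New sum = old_sum + delta = 118 + (3) = 121

Answer: 121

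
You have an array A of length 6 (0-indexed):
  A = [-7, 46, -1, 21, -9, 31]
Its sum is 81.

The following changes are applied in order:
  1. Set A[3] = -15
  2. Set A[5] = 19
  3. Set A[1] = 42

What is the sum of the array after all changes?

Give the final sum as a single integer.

Initial sum: 81
Change 1: A[3] 21 -> -15, delta = -36, sum = 45
Change 2: A[5] 31 -> 19, delta = -12, sum = 33
Change 3: A[1] 46 -> 42, delta = -4, sum = 29

Answer: 29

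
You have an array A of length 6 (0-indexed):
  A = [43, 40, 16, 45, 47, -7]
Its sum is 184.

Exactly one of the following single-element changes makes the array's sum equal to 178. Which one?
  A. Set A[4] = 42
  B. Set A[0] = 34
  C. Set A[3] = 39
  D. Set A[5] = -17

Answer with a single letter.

Answer: C

Derivation:
Option A: A[4] 47->42, delta=-5, new_sum=184+(-5)=179
Option B: A[0] 43->34, delta=-9, new_sum=184+(-9)=175
Option C: A[3] 45->39, delta=-6, new_sum=184+(-6)=178 <-- matches target
Option D: A[5] -7->-17, delta=-10, new_sum=184+(-10)=174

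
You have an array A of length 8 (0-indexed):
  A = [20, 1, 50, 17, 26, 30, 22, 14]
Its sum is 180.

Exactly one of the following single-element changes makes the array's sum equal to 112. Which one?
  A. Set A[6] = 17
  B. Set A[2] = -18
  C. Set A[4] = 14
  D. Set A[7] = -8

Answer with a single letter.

Answer: B

Derivation:
Option A: A[6] 22->17, delta=-5, new_sum=180+(-5)=175
Option B: A[2] 50->-18, delta=-68, new_sum=180+(-68)=112 <-- matches target
Option C: A[4] 26->14, delta=-12, new_sum=180+(-12)=168
Option D: A[7] 14->-8, delta=-22, new_sum=180+(-22)=158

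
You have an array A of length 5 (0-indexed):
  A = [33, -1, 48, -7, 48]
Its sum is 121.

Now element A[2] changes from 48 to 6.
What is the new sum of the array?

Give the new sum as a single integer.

Answer: 79

Derivation:
Old value at index 2: 48
New value at index 2: 6
Delta = 6 - 48 = -42
New sum = old_sum + delta = 121 + (-42) = 79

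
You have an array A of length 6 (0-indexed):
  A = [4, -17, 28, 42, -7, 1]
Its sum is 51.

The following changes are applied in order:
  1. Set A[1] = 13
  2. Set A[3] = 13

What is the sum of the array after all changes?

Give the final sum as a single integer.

Answer: 52

Derivation:
Initial sum: 51
Change 1: A[1] -17 -> 13, delta = 30, sum = 81
Change 2: A[3] 42 -> 13, delta = -29, sum = 52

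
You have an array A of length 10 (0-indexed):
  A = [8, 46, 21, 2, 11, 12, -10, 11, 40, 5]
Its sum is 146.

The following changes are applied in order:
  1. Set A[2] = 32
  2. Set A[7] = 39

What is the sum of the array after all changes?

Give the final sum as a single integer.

Initial sum: 146
Change 1: A[2] 21 -> 32, delta = 11, sum = 157
Change 2: A[7] 11 -> 39, delta = 28, sum = 185

Answer: 185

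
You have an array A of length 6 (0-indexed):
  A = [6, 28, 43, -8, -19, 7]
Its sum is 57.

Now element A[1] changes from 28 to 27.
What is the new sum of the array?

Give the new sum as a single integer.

Old value at index 1: 28
New value at index 1: 27
Delta = 27 - 28 = -1
New sum = old_sum + delta = 57 + (-1) = 56

Answer: 56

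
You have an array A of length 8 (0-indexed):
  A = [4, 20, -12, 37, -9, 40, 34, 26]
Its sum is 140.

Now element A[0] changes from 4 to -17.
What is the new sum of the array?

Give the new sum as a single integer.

Old value at index 0: 4
New value at index 0: -17
Delta = -17 - 4 = -21
New sum = old_sum + delta = 140 + (-21) = 119

Answer: 119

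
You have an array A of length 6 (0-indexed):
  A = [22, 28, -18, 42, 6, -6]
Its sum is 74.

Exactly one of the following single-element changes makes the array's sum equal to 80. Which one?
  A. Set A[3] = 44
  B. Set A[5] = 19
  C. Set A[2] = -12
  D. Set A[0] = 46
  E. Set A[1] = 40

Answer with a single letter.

Answer: C

Derivation:
Option A: A[3] 42->44, delta=2, new_sum=74+(2)=76
Option B: A[5] -6->19, delta=25, new_sum=74+(25)=99
Option C: A[2] -18->-12, delta=6, new_sum=74+(6)=80 <-- matches target
Option D: A[0] 22->46, delta=24, new_sum=74+(24)=98
Option E: A[1] 28->40, delta=12, new_sum=74+(12)=86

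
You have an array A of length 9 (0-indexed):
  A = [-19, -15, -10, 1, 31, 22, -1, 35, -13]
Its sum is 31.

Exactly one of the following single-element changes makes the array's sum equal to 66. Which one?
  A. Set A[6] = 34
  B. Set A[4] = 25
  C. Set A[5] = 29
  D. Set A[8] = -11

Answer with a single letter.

Option A: A[6] -1->34, delta=35, new_sum=31+(35)=66 <-- matches target
Option B: A[4] 31->25, delta=-6, new_sum=31+(-6)=25
Option C: A[5] 22->29, delta=7, new_sum=31+(7)=38
Option D: A[8] -13->-11, delta=2, new_sum=31+(2)=33

Answer: A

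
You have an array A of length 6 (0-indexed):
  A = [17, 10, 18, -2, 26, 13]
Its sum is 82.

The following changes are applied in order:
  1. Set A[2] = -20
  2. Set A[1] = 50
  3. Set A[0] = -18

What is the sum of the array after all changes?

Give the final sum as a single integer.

Answer: 49

Derivation:
Initial sum: 82
Change 1: A[2] 18 -> -20, delta = -38, sum = 44
Change 2: A[1] 10 -> 50, delta = 40, sum = 84
Change 3: A[0] 17 -> -18, delta = -35, sum = 49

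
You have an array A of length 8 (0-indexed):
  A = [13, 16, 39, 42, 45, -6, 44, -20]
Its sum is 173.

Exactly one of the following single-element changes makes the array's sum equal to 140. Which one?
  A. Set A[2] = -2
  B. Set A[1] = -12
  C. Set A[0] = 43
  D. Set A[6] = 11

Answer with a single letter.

Answer: D

Derivation:
Option A: A[2] 39->-2, delta=-41, new_sum=173+(-41)=132
Option B: A[1] 16->-12, delta=-28, new_sum=173+(-28)=145
Option C: A[0] 13->43, delta=30, new_sum=173+(30)=203
Option D: A[6] 44->11, delta=-33, new_sum=173+(-33)=140 <-- matches target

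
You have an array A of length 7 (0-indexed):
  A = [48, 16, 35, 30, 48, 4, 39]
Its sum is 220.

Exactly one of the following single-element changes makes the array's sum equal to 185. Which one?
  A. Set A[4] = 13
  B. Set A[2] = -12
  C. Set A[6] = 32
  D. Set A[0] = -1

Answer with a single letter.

Option A: A[4] 48->13, delta=-35, new_sum=220+(-35)=185 <-- matches target
Option B: A[2] 35->-12, delta=-47, new_sum=220+(-47)=173
Option C: A[6] 39->32, delta=-7, new_sum=220+(-7)=213
Option D: A[0] 48->-1, delta=-49, new_sum=220+(-49)=171

Answer: A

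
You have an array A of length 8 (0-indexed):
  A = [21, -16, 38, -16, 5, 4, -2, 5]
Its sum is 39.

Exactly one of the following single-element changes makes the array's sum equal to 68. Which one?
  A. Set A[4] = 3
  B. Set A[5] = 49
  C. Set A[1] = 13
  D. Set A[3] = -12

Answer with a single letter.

Answer: C

Derivation:
Option A: A[4] 5->3, delta=-2, new_sum=39+(-2)=37
Option B: A[5] 4->49, delta=45, new_sum=39+(45)=84
Option C: A[1] -16->13, delta=29, new_sum=39+(29)=68 <-- matches target
Option D: A[3] -16->-12, delta=4, new_sum=39+(4)=43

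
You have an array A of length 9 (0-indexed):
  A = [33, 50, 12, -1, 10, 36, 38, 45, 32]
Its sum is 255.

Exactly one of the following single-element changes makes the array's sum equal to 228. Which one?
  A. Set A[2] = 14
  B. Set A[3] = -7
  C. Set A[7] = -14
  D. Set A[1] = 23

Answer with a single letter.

Option A: A[2] 12->14, delta=2, new_sum=255+(2)=257
Option B: A[3] -1->-7, delta=-6, new_sum=255+(-6)=249
Option C: A[7] 45->-14, delta=-59, new_sum=255+(-59)=196
Option D: A[1] 50->23, delta=-27, new_sum=255+(-27)=228 <-- matches target

Answer: D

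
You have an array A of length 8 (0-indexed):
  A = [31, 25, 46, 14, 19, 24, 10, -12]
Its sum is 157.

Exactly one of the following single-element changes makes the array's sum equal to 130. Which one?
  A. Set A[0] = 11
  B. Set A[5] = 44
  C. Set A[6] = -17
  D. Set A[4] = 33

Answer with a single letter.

Option A: A[0] 31->11, delta=-20, new_sum=157+(-20)=137
Option B: A[5] 24->44, delta=20, new_sum=157+(20)=177
Option C: A[6] 10->-17, delta=-27, new_sum=157+(-27)=130 <-- matches target
Option D: A[4] 19->33, delta=14, new_sum=157+(14)=171

Answer: C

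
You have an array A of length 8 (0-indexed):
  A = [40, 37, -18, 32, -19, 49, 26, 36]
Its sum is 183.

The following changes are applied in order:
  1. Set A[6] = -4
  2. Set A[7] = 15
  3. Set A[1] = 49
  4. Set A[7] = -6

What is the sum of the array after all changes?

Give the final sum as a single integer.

Initial sum: 183
Change 1: A[6] 26 -> -4, delta = -30, sum = 153
Change 2: A[7] 36 -> 15, delta = -21, sum = 132
Change 3: A[1] 37 -> 49, delta = 12, sum = 144
Change 4: A[7] 15 -> -6, delta = -21, sum = 123

Answer: 123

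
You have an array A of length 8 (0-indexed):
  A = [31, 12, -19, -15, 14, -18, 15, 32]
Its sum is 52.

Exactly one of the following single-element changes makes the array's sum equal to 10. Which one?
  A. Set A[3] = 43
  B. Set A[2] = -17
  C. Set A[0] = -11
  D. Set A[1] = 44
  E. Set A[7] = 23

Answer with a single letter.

Option A: A[3] -15->43, delta=58, new_sum=52+(58)=110
Option B: A[2] -19->-17, delta=2, new_sum=52+(2)=54
Option C: A[0] 31->-11, delta=-42, new_sum=52+(-42)=10 <-- matches target
Option D: A[1] 12->44, delta=32, new_sum=52+(32)=84
Option E: A[7] 32->23, delta=-9, new_sum=52+(-9)=43

Answer: C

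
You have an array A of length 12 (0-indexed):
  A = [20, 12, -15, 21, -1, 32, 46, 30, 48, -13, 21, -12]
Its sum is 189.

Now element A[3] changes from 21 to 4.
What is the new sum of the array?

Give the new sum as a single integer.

Old value at index 3: 21
New value at index 3: 4
Delta = 4 - 21 = -17
New sum = old_sum + delta = 189 + (-17) = 172

Answer: 172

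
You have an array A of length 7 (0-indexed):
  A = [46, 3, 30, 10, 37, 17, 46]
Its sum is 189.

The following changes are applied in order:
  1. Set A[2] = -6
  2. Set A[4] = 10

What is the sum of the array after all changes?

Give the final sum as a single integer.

Answer: 126

Derivation:
Initial sum: 189
Change 1: A[2] 30 -> -6, delta = -36, sum = 153
Change 2: A[4] 37 -> 10, delta = -27, sum = 126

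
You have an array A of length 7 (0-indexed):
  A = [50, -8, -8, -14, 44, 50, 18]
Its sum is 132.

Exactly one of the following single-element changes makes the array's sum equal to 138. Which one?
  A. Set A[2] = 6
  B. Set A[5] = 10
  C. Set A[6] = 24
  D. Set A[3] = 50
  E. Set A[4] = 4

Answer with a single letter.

Option A: A[2] -8->6, delta=14, new_sum=132+(14)=146
Option B: A[5] 50->10, delta=-40, new_sum=132+(-40)=92
Option C: A[6] 18->24, delta=6, new_sum=132+(6)=138 <-- matches target
Option D: A[3] -14->50, delta=64, new_sum=132+(64)=196
Option E: A[4] 44->4, delta=-40, new_sum=132+(-40)=92

Answer: C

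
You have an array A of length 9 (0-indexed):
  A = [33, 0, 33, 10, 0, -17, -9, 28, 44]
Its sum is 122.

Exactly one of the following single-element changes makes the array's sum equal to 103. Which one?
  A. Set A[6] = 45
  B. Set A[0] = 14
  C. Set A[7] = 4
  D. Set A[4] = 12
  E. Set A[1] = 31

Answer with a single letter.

Option A: A[6] -9->45, delta=54, new_sum=122+(54)=176
Option B: A[0] 33->14, delta=-19, new_sum=122+(-19)=103 <-- matches target
Option C: A[7] 28->4, delta=-24, new_sum=122+(-24)=98
Option D: A[4] 0->12, delta=12, new_sum=122+(12)=134
Option E: A[1] 0->31, delta=31, new_sum=122+(31)=153

Answer: B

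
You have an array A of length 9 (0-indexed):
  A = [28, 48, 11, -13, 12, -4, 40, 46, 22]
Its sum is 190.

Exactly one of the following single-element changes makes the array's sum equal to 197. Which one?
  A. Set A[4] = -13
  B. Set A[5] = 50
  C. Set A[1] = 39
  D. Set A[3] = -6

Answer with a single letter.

Option A: A[4] 12->-13, delta=-25, new_sum=190+(-25)=165
Option B: A[5] -4->50, delta=54, new_sum=190+(54)=244
Option C: A[1] 48->39, delta=-9, new_sum=190+(-9)=181
Option D: A[3] -13->-6, delta=7, new_sum=190+(7)=197 <-- matches target

Answer: D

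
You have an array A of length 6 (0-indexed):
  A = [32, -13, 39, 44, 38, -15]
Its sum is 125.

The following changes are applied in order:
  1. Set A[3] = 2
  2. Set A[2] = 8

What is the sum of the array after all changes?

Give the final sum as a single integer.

Initial sum: 125
Change 1: A[3] 44 -> 2, delta = -42, sum = 83
Change 2: A[2] 39 -> 8, delta = -31, sum = 52

Answer: 52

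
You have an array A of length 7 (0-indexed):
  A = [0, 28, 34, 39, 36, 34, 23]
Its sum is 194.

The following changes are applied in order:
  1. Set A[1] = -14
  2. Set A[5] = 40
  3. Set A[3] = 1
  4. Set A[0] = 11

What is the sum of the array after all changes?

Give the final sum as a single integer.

Answer: 131

Derivation:
Initial sum: 194
Change 1: A[1] 28 -> -14, delta = -42, sum = 152
Change 2: A[5] 34 -> 40, delta = 6, sum = 158
Change 3: A[3] 39 -> 1, delta = -38, sum = 120
Change 4: A[0] 0 -> 11, delta = 11, sum = 131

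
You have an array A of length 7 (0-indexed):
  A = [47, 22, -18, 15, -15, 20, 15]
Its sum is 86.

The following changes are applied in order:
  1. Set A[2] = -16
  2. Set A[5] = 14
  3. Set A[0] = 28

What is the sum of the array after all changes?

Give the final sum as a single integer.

Initial sum: 86
Change 1: A[2] -18 -> -16, delta = 2, sum = 88
Change 2: A[5] 20 -> 14, delta = -6, sum = 82
Change 3: A[0] 47 -> 28, delta = -19, sum = 63

Answer: 63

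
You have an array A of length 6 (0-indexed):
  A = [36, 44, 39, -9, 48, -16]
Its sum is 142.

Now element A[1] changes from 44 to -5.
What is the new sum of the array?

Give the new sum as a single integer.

Answer: 93

Derivation:
Old value at index 1: 44
New value at index 1: -5
Delta = -5 - 44 = -49
New sum = old_sum + delta = 142 + (-49) = 93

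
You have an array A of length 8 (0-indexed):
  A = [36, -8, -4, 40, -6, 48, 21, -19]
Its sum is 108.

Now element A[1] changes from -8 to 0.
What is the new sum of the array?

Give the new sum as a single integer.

Answer: 116

Derivation:
Old value at index 1: -8
New value at index 1: 0
Delta = 0 - -8 = 8
New sum = old_sum + delta = 108 + (8) = 116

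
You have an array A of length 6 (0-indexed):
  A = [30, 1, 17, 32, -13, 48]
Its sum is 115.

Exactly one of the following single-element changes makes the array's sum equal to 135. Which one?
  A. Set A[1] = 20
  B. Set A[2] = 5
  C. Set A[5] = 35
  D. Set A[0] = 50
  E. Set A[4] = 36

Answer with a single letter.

Option A: A[1] 1->20, delta=19, new_sum=115+(19)=134
Option B: A[2] 17->5, delta=-12, new_sum=115+(-12)=103
Option C: A[5] 48->35, delta=-13, new_sum=115+(-13)=102
Option D: A[0] 30->50, delta=20, new_sum=115+(20)=135 <-- matches target
Option E: A[4] -13->36, delta=49, new_sum=115+(49)=164

Answer: D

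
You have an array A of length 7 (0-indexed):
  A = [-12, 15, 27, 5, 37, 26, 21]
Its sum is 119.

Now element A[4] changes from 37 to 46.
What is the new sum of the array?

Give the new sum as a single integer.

Answer: 128

Derivation:
Old value at index 4: 37
New value at index 4: 46
Delta = 46 - 37 = 9
New sum = old_sum + delta = 119 + (9) = 128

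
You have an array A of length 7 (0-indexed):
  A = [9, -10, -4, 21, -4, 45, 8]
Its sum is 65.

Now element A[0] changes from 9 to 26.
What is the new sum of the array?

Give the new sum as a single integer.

Answer: 82

Derivation:
Old value at index 0: 9
New value at index 0: 26
Delta = 26 - 9 = 17
New sum = old_sum + delta = 65 + (17) = 82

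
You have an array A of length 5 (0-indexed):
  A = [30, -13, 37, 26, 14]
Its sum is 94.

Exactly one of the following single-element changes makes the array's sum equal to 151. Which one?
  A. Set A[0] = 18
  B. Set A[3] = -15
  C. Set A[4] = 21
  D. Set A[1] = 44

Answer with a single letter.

Answer: D

Derivation:
Option A: A[0] 30->18, delta=-12, new_sum=94+(-12)=82
Option B: A[3] 26->-15, delta=-41, new_sum=94+(-41)=53
Option C: A[4] 14->21, delta=7, new_sum=94+(7)=101
Option D: A[1] -13->44, delta=57, new_sum=94+(57)=151 <-- matches target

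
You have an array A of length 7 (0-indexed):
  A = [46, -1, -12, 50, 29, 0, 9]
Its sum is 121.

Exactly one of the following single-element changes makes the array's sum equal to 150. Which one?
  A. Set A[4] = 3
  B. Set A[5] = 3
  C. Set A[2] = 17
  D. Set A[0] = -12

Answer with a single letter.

Answer: C

Derivation:
Option A: A[4] 29->3, delta=-26, new_sum=121+(-26)=95
Option B: A[5] 0->3, delta=3, new_sum=121+(3)=124
Option C: A[2] -12->17, delta=29, new_sum=121+(29)=150 <-- matches target
Option D: A[0] 46->-12, delta=-58, new_sum=121+(-58)=63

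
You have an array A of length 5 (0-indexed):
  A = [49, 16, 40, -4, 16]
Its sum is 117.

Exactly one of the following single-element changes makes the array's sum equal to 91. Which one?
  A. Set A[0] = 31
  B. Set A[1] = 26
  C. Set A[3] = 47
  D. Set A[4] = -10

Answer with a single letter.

Option A: A[0] 49->31, delta=-18, new_sum=117+(-18)=99
Option B: A[1] 16->26, delta=10, new_sum=117+(10)=127
Option C: A[3] -4->47, delta=51, new_sum=117+(51)=168
Option D: A[4] 16->-10, delta=-26, new_sum=117+(-26)=91 <-- matches target

Answer: D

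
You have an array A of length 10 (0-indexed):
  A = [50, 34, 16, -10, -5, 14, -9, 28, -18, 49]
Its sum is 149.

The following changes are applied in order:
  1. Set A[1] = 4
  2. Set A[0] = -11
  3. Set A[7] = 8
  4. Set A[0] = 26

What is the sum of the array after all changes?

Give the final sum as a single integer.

Answer: 75

Derivation:
Initial sum: 149
Change 1: A[1] 34 -> 4, delta = -30, sum = 119
Change 2: A[0] 50 -> -11, delta = -61, sum = 58
Change 3: A[7] 28 -> 8, delta = -20, sum = 38
Change 4: A[0] -11 -> 26, delta = 37, sum = 75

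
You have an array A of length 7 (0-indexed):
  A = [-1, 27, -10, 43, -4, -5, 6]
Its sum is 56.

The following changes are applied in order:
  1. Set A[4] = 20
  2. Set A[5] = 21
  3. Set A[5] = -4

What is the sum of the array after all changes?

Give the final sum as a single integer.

Initial sum: 56
Change 1: A[4] -4 -> 20, delta = 24, sum = 80
Change 2: A[5] -5 -> 21, delta = 26, sum = 106
Change 3: A[5] 21 -> -4, delta = -25, sum = 81

Answer: 81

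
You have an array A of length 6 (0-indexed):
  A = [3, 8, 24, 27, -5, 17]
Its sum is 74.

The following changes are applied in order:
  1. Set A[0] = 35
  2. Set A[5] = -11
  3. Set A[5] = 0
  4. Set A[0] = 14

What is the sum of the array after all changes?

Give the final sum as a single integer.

Answer: 68

Derivation:
Initial sum: 74
Change 1: A[0] 3 -> 35, delta = 32, sum = 106
Change 2: A[5] 17 -> -11, delta = -28, sum = 78
Change 3: A[5] -11 -> 0, delta = 11, sum = 89
Change 4: A[0] 35 -> 14, delta = -21, sum = 68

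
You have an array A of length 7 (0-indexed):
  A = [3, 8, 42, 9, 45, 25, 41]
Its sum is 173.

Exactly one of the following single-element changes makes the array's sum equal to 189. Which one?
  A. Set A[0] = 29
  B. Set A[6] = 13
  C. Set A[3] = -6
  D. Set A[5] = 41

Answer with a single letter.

Answer: D

Derivation:
Option A: A[0] 3->29, delta=26, new_sum=173+(26)=199
Option B: A[6] 41->13, delta=-28, new_sum=173+(-28)=145
Option C: A[3] 9->-6, delta=-15, new_sum=173+(-15)=158
Option D: A[5] 25->41, delta=16, new_sum=173+(16)=189 <-- matches target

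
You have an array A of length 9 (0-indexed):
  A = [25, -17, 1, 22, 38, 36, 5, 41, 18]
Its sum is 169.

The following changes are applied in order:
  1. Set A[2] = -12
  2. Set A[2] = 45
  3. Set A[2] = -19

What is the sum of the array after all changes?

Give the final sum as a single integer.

Initial sum: 169
Change 1: A[2] 1 -> -12, delta = -13, sum = 156
Change 2: A[2] -12 -> 45, delta = 57, sum = 213
Change 3: A[2] 45 -> -19, delta = -64, sum = 149

Answer: 149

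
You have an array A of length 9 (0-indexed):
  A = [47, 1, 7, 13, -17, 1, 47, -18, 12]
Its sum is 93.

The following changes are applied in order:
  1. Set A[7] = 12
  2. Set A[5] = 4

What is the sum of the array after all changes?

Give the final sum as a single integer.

Answer: 126

Derivation:
Initial sum: 93
Change 1: A[7] -18 -> 12, delta = 30, sum = 123
Change 2: A[5] 1 -> 4, delta = 3, sum = 126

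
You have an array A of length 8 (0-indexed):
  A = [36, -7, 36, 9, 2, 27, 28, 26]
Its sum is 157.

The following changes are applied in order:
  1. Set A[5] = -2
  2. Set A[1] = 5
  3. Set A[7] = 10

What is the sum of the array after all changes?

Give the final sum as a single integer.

Answer: 124

Derivation:
Initial sum: 157
Change 1: A[5] 27 -> -2, delta = -29, sum = 128
Change 2: A[1] -7 -> 5, delta = 12, sum = 140
Change 3: A[7] 26 -> 10, delta = -16, sum = 124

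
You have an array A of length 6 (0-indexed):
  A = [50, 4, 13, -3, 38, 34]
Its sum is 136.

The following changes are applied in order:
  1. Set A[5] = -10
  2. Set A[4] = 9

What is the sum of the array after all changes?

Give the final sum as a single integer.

Initial sum: 136
Change 1: A[5] 34 -> -10, delta = -44, sum = 92
Change 2: A[4] 38 -> 9, delta = -29, sum = 63

Answer: 63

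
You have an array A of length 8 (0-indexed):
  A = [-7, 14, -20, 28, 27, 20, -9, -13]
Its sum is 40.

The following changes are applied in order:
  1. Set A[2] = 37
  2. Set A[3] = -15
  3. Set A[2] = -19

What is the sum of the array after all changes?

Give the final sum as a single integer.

Initial sum: 40
Change 1: A[2] -20 -> 37, delta = 57, sum = 97
Change 2: A[3] 28 -> -15, delta = -43, sum = 54
Change 3: A[2] 37 -> -19, delta = -56, sum = -2

Answer: -2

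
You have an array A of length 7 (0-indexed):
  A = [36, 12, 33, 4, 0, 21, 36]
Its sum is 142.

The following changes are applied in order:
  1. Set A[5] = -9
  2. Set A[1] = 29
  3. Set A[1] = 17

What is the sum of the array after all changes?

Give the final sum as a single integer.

Answer: 117

Derivation:
Initial sum: 142
Change 1: A[5] 21 -> -9, delta = -30, sum = 112
Change 2: A[1] 12 -> 29, delta = 17, sum = 129
Change 3: A[1] 29 -> 17, delta = -12, sum = 117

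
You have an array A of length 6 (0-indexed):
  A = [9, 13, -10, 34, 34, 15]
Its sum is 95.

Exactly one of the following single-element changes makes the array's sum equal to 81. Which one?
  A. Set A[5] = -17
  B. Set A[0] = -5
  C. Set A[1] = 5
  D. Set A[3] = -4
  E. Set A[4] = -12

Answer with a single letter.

Answer: B

Derivation:
Option A: A[5] 15->-17, delta=-32, new_sum=95+(-32)=63
Option B: A[0] 9->-5, delta=-14, new_sum=95+(-14)=81 <-- matches target
Option C: A[1] 13->5, delta=-8, new_sum=95+(-8)=87
Option D: A[3] 34->-4, delta=-38, new_sum=95+(-38)=57
Option E: A[4] 34->-12, delta=-46, new_sum=95+(-46)=49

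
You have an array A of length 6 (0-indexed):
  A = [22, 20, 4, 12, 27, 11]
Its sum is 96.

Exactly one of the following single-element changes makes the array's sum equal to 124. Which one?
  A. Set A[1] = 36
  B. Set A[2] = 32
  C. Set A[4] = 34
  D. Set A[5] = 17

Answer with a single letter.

Answer: B

Derivation:
Option A: A[1] 20->36, delta=16, new_sum=96+(16)=112
Option B: A[2] 4->32, delta=28, new_sum=96+(28)=124 <-- matches target
Option C: A[4] 27->34, delta=7, new_sum=96+(7)=103
Option D: A[5] 11->17, delta=6, new_sum=96+(6)=102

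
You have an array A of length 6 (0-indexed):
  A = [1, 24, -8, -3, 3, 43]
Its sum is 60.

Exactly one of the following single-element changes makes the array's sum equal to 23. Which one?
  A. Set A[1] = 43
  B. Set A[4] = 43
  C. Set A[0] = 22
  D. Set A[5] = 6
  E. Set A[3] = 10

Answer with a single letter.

Option A: A[1] 24->43, delta=19, new_sum=60+(19)=79
Option B: A[4] 3->43, delta=40, new_sum=60+(40)=100
Option C: A[0] 1->22, delta=21, new_sum=60+(21)=81
Option D: A[5] 43->6, delta=-37, new_sum=60+(-37)=23 <-- matches target
Option E: A[3] -3->10, delta=13, new_sum=60+(13)=73

Answer: D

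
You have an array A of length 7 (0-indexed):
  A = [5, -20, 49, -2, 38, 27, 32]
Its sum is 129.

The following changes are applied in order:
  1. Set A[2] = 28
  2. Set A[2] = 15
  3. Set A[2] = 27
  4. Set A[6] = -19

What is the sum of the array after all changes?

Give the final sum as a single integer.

Answer: 56

Derivation:
Initial sum: 129
Change 1: A[2] 49 -> 28, delta = -21, sum = 108
Change 2: A[2] 28 -> 15, delta = -13, sum = 95
Change 3: A[2] 15 -> 27, delta = 12, sum = 107
Change 4: A[6] 32 -> -19, delta = -51, sum = 56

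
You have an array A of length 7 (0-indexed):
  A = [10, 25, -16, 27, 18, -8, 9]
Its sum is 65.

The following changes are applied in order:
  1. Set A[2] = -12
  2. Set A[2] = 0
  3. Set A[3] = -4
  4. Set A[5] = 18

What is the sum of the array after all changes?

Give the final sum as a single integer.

Initial sum: 65
Change 1: A[2] -16 -> -12, delta = 4, sum = 69
Change 2: A[2] -12 -> 0, delta = 12, sum = 81
Change 3: A[3] 27 -> -4, delta = -31, sum = 50
Change 4: A[5] -8 -> 18, delta = 26, sum = 76

Answer: 76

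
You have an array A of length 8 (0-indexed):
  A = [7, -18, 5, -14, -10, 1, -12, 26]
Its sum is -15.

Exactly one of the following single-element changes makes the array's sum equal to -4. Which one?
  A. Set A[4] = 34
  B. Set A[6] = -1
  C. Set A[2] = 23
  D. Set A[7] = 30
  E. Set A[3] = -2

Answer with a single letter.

Answer: B

Derivation:
Option A: A[4] -10->34, delta=44, new_sum=-15+(44)=29
Option B: A[6] -12->-1, delta=11, new_sum=-15+(11)=-4 <-- matches target
Option C: A[2] 5->23, delta=18, new_sum=-15+(18)=3
Option D: A[7] 26->30, delta=4, new_sum=-15+(4)=-11
Option E: A[3] -14->-2, delta=12, new_sum=-15+(12)=-3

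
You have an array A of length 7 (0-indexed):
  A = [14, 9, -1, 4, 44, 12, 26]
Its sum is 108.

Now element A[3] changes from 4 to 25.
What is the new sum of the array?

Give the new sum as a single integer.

Old value at index 3: 4
New value at index 3: 25
Delta = 25 - 4 = 21
New sum = old_sum + delta = 108 + (21) = 129

Answer: 129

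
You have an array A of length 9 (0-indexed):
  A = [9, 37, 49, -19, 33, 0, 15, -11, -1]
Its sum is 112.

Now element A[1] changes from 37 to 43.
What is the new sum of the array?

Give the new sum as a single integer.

Answer: 118

Derivation:
Old value at index 1: 37
New value at index 1: 43
Delta = 43 - 37 = 6
New sum = old_sum + delta = 112 + (6) = 118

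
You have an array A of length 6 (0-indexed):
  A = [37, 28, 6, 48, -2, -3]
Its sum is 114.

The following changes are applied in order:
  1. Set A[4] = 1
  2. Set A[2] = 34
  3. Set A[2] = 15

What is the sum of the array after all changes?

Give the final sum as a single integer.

Answer: 126

Derivation:
Initial sum: 114
Change 1: A[4] -2 -> 1, delta = 3, sum = 117
Change 2: A[2] 6 -> 34, delta = 28, sum = 145
Change 3: A[2] 34 -> 15, delta = -19, sum = 126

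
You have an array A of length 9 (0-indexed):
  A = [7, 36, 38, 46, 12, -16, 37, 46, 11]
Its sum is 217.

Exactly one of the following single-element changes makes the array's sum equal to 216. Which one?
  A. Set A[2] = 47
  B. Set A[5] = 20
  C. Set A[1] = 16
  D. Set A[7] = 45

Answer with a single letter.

Answer: D

Derivation:
Option A: A[2] 38->47, delta=9, new_sum=217+(9)=226
Option B: A[5] -16->20, delta=36, new_sum=217+(36)=253
Option C: A[1] 36->16, delta=-20, new_sum=217+(-20)=197
Option D: A[7] 46->45, delta=-1, new_sum=217+(-1)=216 <-- matches target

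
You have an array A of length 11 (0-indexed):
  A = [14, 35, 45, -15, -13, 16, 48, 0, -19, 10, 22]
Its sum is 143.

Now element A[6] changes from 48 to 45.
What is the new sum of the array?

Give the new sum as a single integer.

Answer: 140

Derivation:
Old value at index 6: 48
New value at index 6: 45
Delta = 45 - 48 = -3
New sum = old_sum + delta = 143 + (-3) = 140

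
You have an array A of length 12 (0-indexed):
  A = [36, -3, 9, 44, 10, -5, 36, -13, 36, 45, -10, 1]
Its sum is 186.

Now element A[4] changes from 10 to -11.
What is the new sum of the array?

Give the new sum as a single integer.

Old value at index 4: 10
New value at index 4: -11
Delta = -11 - 10 = -21
New sum = old_sum + delta = 186 + (-21) = 165

Answer: 165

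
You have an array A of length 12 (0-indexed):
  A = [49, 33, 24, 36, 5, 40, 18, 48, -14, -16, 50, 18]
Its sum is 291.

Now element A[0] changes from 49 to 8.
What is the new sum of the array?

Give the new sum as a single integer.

Old value at index 0: 49
New value at index 0: 8
Delta = 8 - 49 = -41
New sum = old_sum + delta = 291 + (-41) = 250

Answer: 250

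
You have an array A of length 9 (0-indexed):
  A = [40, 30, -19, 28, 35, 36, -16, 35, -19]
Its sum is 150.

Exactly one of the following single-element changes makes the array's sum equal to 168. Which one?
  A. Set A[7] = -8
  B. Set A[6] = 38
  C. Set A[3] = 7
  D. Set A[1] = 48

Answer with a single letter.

Option A: A[7] 35->-8, delta=-43, new_sum=150+(-43)=107
Option B: A[6] -16->38, delta=54, new_sum=150+(54)=204
Option C: A[3] 28->7, delta=-21, new_sum=150+(-21)=129
Option D: A[1] 30->48, delta=18, new_sum=150+(18)=168 <-- matches target

Answer: D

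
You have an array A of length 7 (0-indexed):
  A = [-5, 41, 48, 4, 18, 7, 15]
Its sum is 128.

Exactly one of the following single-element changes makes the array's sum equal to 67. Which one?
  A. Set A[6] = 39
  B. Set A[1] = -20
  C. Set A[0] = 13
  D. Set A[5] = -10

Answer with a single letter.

Answer: B

Derivation:
Option A: A[6] 15->39, delta=24, new_sum=128+(24)=152
Option B: A[1] 41->-20, delta=-61, new_sum=128+(-61)=67 <-- matches target
Option C: A[0] -5->13, delta=18, new_sum=128+(18)=146
Option D: A[5] 7->-10, delta=-17, new_sum=128+(-17)=111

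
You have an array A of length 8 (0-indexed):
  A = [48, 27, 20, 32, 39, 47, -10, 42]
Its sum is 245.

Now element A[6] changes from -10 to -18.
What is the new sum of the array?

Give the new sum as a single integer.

Answer: 237

Derivation:
Old value at index 6: -10
New value at index 6: -18
Delta = -18 - -10 = -8
New sum = old_sum + delta = 245 + (-8) = 237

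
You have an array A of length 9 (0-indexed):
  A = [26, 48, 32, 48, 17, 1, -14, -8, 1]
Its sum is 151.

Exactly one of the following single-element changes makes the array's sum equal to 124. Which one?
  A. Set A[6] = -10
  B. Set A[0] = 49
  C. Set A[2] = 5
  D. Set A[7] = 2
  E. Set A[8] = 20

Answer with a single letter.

Option A: A[6] -14->-10, delta=4, new_sum=151+(4)=155
Option B: A[0] 26->49, delta=23, new_sum=151+(23)=174
Option C: A[2] 32->5, delta=-27, new_sum=151+(-27)=124 <-- matches target
Option D: A[7] -8->2, delta=10, new_sum=151+(10)=161
Option E: A[8] 1->20, delta=19, new_sum=151+(19)=170

Answer: C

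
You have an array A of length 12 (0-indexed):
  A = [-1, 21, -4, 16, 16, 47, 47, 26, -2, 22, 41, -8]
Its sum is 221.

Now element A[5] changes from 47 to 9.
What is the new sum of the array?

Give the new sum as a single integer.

Old value at index 5: 47
New value at index 5: 9
Delta = 9 - 47 = -38
New sum = old_sum + delta = 221 + (-38) = 183

Answer: 183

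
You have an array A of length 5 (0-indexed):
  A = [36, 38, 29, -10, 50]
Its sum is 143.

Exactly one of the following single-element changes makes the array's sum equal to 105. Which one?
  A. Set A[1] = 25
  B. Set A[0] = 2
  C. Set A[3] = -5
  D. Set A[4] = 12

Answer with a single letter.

Option A: A[1] 38->25, delta=-13, new_sum=143+(-13)=130
Option B: A[0] 36->2, delta=-34, new_sum=143+(-34)=109
Option C: A[3] -10->-5, delta=5, new_sum=143+(5)=148
Option D: A[4] 50->12, delta=-38, new_sum=143+(-38)=105 <-- matches target

Answer: D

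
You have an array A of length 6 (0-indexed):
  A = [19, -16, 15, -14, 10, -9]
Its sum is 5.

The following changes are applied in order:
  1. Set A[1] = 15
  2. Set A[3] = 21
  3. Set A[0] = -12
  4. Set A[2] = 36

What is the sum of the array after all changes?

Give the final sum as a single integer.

Initial sum: 5
Change 1: A[1] -16 -> 15, delta = 31, sum = 36
Change 2: A[3] -14 -> 21, delta = 35, sum = 71
Change 3: A[0] 19 -> -12, delta = -31, sum = 40
Change 4: A[2] 15 -> 36, delta = 21, sum = 61

Answer: 61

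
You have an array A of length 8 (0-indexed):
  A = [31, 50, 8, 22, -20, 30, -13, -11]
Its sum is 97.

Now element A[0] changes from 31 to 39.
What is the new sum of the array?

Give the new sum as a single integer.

Old value at index 0: 31
New value at index 0: 39
Delta = 39 - 31 = 8
New sum = old_sum + delta = 97 + (8) = 105

Answer: 105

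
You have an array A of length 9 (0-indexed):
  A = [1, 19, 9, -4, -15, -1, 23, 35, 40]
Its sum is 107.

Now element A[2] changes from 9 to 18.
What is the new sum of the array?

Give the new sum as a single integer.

Answer: 116

Derivation:
Old value at index 2: 9
New value at index 2: 18
Delta = 18 - 9 = 9
New sum = old_sum + delta = 107 + (9) = 116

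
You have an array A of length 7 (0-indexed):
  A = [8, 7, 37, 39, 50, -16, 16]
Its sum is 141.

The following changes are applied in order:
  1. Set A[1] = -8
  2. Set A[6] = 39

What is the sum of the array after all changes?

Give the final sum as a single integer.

Initial sum: 141
Change 1: A[1] 7 -> -8, delta = -15, sum = 126
Change 2: A[6] 16 -> 39, delta = 23, sum = 149

Answer: 149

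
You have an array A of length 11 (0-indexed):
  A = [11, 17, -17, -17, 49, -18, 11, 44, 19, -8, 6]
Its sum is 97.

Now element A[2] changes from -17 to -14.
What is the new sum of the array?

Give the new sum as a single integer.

Answer: 100

Derivation:
Old value at index 2: -17
New value at index 2: -14
Delta = -14 - -17 = 3
New sum = old_sum + delta = 97 + (3) = 100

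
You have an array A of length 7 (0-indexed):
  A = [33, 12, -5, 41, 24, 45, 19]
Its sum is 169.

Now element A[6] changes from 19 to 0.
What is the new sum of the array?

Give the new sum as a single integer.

Answer: 150

Derivation:
Old value at index 6: 19
New value at index 6: 0
Delta = 0 - 19 = -19
New sum = old_sum + delta = 169 + (-19) = 150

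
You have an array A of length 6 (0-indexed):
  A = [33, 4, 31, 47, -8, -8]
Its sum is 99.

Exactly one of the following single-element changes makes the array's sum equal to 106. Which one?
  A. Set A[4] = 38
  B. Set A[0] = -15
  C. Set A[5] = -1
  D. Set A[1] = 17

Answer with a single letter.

Option A: A[4] -8->38, delta=46, new_sum=99+(46)=145
Option B: A[0] 33->-15, delta=-48, new_sum=99+(-48)=51
Option C: A[5] -8->-1, delta=7, new_sum=99+(7)=106 <-- matches target
Option D: A[1] 4->17, delta=13, new_sum=99+(13)=112

Answer: C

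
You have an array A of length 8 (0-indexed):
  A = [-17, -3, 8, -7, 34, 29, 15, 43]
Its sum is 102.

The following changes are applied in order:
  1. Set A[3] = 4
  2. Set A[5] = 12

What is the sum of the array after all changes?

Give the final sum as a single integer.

Initial sum: 102
Change 1: A[3] -7 -> 4, delta = 11, sum = 113
Change 2: A[5] 29 -> 12, delta = -17, sum = 96

Answer: 96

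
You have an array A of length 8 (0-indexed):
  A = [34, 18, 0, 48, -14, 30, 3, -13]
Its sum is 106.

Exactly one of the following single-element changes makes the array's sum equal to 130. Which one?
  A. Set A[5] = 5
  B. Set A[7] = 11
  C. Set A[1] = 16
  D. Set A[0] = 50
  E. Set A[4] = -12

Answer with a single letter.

Answer: B

Derivation:
Option A: A[5] 30->5, delta=-25, new_sum=106+(-25)=81
Option B: A[7] -13->11, delta=24, new_sum=106+(24)=130 <-- matches target
Option C: A[1] 18->16, delta=-2, new_sum=106+(-2)=104
Option D: A[0] 34->50, delta=16, new_sum=106+(16)=122
Option E: A[4] -14->-12, delta=2, new_sum=106+(2)=108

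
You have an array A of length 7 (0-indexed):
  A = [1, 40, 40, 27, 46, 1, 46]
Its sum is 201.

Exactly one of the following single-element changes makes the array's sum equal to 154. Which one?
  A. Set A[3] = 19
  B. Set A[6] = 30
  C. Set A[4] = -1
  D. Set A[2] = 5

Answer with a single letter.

Option A: A[3] 27->19, delta=-8, new_sum=201+(-8)=193
Option B: A[6] 46->30, delta=-16, new_sum=201+(-16)=185
Option C: A[4] 46->-1, delta=-47, new_sum=201+(-47)=154 <-- matches target
Option D: A[2] 40->5, delta=-35, new_sum=201+(-35)=166

Answer: C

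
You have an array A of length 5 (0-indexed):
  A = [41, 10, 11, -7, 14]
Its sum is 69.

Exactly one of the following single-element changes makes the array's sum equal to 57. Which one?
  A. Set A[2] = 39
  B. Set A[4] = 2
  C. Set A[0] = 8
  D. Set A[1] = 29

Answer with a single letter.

Answer: B

Derivation:
Option A: A[2] 11->39, delta=28, new_sum=69+(28)=97
Option B: A[4] 14->2, delta=-12, new_sum=69+(-12)=57 <-- matches target
Option C: A[0] 41->8, delta=-33, new_sum=69+(-33)=36
Option D: A[1] 10->29, delta=19, new_sum=69+(19)=88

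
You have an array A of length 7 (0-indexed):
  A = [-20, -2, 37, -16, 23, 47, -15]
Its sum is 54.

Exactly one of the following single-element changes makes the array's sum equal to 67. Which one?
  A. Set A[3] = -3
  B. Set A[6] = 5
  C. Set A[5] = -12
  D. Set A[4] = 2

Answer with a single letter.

Answer: A

Derivation:
Option A: A[3] -16->-3, delta=13, new_sum=54+(13)=67 <-- matches target
Option B: A[6] -15->5, delta=20, new_sum=54+(20)=74
Option C: A[5] 47->-12, delta=-59, new_sum=54+(-59)=-5
Option D: A[4] 23->2, delta=-21, new_sum=54+(-21)=33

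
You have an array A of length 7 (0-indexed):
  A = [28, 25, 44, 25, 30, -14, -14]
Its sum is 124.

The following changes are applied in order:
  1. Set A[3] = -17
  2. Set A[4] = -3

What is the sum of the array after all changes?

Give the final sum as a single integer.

Initial sum: 124
Change 1: A[3] 25 -> -17, delta = -42, sum = 82
Change 2: A[4] 30 -> -3, delta = -33, sum = 49

Answer: 49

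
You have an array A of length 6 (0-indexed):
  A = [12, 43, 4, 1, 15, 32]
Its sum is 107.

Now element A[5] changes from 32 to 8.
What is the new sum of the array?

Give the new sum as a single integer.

Answer: 83

Derivation:
Old value at index 5: 32
New value at index 5: 8
Delta = 8 - 32 = -24
New sum = old_sum + delta = 107 + (-24) = 83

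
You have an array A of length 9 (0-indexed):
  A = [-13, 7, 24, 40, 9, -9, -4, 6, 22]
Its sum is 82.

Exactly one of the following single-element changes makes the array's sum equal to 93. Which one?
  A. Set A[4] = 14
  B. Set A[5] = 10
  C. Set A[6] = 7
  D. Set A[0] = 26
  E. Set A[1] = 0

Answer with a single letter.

Answer: C

Derivation:
Option A: A[4] 9->14, delta=5, new_sum=82+(5)=87
Option B: A[5] -9->10, delta=19, new_sum=82+(19)=101
Option C: A[6] -4->7, delta=11, new_sum=82+(11)=93 <-- matches target
Option D: A[0] -13->26, delta=39, new_sum=82+(39)=121
Option E: A[1] 7->0, delta=-7, new_sum=82+(-7)=75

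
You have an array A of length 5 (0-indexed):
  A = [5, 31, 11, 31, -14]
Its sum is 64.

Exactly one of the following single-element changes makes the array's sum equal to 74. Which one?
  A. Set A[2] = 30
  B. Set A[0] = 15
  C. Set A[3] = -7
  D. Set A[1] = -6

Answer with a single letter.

Option A: A[2] 11->30, delta=19, new_sum=64+(19)=83
Option B: A[0] 5->15, delta=10, new_sum=64+(10)=74 <-- matches target
Option C: A[3] 31->-7, delta=-38, new_sum=64+(-38)=26
Option D: A[1] 31->-6, delta=-37, new_sum=64+(-37)=27

Answer: B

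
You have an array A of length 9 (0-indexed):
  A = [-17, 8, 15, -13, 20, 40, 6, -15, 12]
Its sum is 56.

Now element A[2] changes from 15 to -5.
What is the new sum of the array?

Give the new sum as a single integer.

Answer: 36

Derivation:
Old value at index 2: 15
New value at index 2: -5
Delta = -5 - 15 = -20
New sum = old_sum + delta = 56 + (-20) = 36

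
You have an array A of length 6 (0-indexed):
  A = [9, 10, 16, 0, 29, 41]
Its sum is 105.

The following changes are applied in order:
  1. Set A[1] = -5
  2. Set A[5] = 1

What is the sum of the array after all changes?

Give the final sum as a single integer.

Initial sum: 105
Change 1: A[1] 10 -> -5, delta = -15, sum = 90
Change 2: A[5] 41 -> 1, delta = -40, sum = 50

Answer: 50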